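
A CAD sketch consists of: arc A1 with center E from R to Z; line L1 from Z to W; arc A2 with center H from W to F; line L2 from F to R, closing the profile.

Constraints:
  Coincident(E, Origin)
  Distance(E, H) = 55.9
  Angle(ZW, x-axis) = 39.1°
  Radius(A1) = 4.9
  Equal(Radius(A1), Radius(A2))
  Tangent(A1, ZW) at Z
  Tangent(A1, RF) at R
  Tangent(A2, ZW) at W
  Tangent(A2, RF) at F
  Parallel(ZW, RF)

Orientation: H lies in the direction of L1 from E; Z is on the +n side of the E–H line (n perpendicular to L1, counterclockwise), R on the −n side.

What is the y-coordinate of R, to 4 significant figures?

-3.803

The slot axis is L1's direction at 39.1°, so u = (cos 39.1°, sin 39.1°) = (0.7760, 0.6307) and n = (−sin 39.1°, cos 39.1°) = (-0.6307, 0.7760). E is at the origin and H lies 55.9 along u from E, so H = 55.9·u = (43.38, 35.25). Tangency of A1 to both parallel lines with radius 4.9 puts Z and R at E ± 4.9·n: Z = (-3.090, 3.803), R = (3.090, -3.803). So R.y = -3.803.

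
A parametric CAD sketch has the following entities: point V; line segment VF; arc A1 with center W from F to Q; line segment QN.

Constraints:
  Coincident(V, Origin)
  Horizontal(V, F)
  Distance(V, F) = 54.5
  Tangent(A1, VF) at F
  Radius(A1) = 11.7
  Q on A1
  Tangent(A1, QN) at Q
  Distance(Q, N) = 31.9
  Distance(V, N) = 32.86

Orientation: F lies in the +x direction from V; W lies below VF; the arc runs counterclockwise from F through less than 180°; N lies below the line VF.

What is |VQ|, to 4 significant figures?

46.93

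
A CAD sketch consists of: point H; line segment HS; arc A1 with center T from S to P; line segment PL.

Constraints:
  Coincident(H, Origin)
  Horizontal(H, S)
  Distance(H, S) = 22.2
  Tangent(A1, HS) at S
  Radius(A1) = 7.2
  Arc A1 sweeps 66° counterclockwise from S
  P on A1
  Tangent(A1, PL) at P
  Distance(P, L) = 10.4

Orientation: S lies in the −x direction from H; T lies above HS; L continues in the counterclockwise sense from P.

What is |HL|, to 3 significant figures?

17.9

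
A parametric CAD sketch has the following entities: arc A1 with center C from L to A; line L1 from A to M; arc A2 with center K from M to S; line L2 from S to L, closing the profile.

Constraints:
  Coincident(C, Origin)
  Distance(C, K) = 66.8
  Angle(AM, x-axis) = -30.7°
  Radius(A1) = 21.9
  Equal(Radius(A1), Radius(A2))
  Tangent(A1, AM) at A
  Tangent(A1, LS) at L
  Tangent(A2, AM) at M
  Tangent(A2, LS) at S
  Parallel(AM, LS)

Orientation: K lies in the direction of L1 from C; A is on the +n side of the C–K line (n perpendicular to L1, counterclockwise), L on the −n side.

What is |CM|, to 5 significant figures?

70.298

The slot axis is L1's direction at -30.7°, so u = (cos -30.7°, sin -30.7°) = (0.85985, -0.51054) and n = (−sin -30.7°, cos -30.7°) = (0.51054, 0.85985). C is at the origin and K lies 66.8 along u from C, so K = 66.8·u = (57.438, -34.104). Tangency of A1 to both parallel lines with radius 21.9 puts A and L at C ± 21.9·n: A = (11.181, 18.831), L = (-11.181, -18.831). Equal radii place M and S the same way about K: M = K + 21.9·n = (68.619, -15.274), S = K − 21.9·n = (46.257, -52.935). Then |CM| = |M − C| = 70.298.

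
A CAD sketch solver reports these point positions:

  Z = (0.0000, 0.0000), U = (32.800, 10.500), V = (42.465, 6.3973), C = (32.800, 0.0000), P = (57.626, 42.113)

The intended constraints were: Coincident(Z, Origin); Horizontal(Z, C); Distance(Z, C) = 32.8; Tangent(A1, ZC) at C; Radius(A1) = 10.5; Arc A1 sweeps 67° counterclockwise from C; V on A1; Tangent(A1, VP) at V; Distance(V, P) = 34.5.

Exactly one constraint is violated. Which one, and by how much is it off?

Distance(V, P) = 34.5 — off by 4.30.

Z = (0.00, 0.00) ✓; Z.y = 0.00, C.y = 0.00 ✓; |ZC| = 32.80 ✓; ∠(UC, CZ) = 90.00° ✓; |UC| = 10.50 ✓; bearing(U→V) − bearing(U→C) = 67.00° ✓; |UV| = 10.50 ✓; ∠(UV, VP) = 90.00° ✓; |VP| = 38.80 ✗.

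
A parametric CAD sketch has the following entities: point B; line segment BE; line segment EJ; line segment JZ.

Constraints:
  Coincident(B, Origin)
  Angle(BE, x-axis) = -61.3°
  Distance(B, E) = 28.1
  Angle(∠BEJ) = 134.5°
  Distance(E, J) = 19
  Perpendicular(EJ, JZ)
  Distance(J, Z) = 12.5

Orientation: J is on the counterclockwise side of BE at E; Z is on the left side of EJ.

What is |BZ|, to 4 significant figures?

39.42

B is at the origin; BE runs at -61.3° with length 28.1, so E = 28.1·(cos -61.3°, sin -61.3°) = (13.49, -24.65). ∠BEJ = 134.5°, so EJ runs at -61.3° + (180° − 134.5°) = -15.80° from the x-axis; with |EJ| = 19.0, J = E + 19.0·(cos -15.80°, sin -15.80°) = (31.78, -29.82). EJ ⟂ JZ; with |JZ| = 12.5 on the left of EJ, Z = J + 12.5·(0.2723, 0.9622) = (35.18, -17.79). Then |BZ| = |Z − B| = 39.42.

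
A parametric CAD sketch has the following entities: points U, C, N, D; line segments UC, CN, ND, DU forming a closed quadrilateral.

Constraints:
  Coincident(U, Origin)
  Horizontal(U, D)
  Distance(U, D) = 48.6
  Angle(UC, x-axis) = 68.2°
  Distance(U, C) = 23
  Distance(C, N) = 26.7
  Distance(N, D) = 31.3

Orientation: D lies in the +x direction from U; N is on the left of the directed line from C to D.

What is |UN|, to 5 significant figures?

44.316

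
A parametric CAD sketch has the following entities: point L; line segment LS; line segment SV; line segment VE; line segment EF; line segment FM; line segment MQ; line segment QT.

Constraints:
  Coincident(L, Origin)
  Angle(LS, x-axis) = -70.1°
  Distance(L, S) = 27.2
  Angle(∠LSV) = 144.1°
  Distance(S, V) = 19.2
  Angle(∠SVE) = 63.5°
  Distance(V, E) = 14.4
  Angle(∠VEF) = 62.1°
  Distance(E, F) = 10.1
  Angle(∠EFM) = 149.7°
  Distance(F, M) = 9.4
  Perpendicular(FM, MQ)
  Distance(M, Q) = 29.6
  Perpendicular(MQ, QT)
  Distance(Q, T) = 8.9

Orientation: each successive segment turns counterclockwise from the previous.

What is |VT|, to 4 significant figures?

17.18

L is at the origin; LS runs at -70.1° with length 27.2, so S = (9.258, -25.58). ∠LSV = 144.1° gives SV at -34.20° from the x-axis; with |SV| = 19.2, V = (25.14, -36.37). ∠SVE = 63.5° gives VE at 82.30° from the x-axis; with |VE| = 14.4, E = (27.07, -22.10). ∠VEF = 62.1° gives EF at -159.8° from the x-axis; with |EF| = 10.1, F = (17.59, -25.59). ∠EFM = 149.7° gives FM at -129.5° from the x-axis; with |FM| = 9.4, M = (11.61, -32.84). FM ⟂ MQ, so MQ runs at -39.50°; with |MQ| = 29.6, Q = (34.45, -51.67). MQ is perpendicular to QT, so QT runs at 50.50°; with |QT| = 8.9, T = (40.11, -44.80). Then |VT| = |T − V| = 17.18.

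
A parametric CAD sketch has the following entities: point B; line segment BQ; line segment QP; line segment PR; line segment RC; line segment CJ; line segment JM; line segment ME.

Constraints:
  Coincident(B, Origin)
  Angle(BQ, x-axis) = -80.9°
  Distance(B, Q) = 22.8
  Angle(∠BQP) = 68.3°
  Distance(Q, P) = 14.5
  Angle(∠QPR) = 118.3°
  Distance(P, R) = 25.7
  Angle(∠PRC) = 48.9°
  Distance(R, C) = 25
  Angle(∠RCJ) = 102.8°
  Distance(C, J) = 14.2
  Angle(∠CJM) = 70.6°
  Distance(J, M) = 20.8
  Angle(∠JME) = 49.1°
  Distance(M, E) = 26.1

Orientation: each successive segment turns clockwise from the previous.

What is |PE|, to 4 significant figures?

27.37

∠CJM = 70.6° gives JM at 148.0° from the x-axis; with |JM| = 20.8, M = (-15.65, -8.168). ∠JME = 49.1° gives ME at 17.10° from the x-axis; with |ME| = 26.1, E = (9.293, -0.4934). Then |PE| = |E − P| = 27.37.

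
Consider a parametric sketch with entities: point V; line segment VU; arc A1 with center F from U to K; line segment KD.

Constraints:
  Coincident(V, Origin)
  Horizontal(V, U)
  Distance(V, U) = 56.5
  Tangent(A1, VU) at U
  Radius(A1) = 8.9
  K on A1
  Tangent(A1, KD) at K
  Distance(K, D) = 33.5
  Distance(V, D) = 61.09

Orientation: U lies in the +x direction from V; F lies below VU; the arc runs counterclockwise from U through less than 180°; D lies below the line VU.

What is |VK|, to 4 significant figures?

48.32

V is at the origin; VU is horizontal with |VU| = 56.5 and U on the +x side, so U = (56.50, 0.000). Tangency of A1 to VU means the radius FU is perpendicular to VU, so F = U + (0, -8.9) = (56.50, -8.900). Since FK ⟂ KD (tangency), |FD| = √(8.9² + 33.5²) = 34.66 regardless of where K sits on A1. So D lies on both circle(V, 61.09) and circle(F, 34.66); the below-VU intersection is D = (44.80, -41.53). K is the foot of the tangent from D: K = (47.63, -8.149).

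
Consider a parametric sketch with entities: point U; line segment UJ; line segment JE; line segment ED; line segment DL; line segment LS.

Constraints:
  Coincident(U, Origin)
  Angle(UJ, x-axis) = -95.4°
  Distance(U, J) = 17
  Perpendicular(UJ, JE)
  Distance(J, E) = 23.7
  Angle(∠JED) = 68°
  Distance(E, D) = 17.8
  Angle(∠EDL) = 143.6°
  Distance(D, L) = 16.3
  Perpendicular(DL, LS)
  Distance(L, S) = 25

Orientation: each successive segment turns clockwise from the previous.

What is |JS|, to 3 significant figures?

10.6

U is at the origin; UJ runs at -95.4° with length 17.0, so J = (-1.60, -16.9). UJ is perpendicular to JE, so JE runs at 175°; with |JE| = 23.7, E = (-25.2, -14.7). ∠JED = 68.0° gives ED at 62.6° from the x-axis; with |ED| = 17.8, D = (-17.0, 1.11). ∠EDL = 143.6° gives DL at 26.2° from the x-axis; with |DL| = 16.3, L = (-2.38, 8.31). The perpendicularity gives LS at right angles to DL, so LS runs at -63.8°; with |LS| = 25.0, S = (8.66, -14.1). Then |JS| = |S − J| = 10.6.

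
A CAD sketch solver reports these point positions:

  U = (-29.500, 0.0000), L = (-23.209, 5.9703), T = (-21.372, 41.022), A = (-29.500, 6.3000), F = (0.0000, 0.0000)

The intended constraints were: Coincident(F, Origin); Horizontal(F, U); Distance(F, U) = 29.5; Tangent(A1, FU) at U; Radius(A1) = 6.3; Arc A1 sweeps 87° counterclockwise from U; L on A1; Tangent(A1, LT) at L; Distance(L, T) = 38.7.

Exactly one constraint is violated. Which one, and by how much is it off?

Distance(L, T) = 38.7 — off by 3.60.

F = (0.00, 0.00) ✓; F.y = 0.00, U.y = 0.00 ✓; |FU| = 29.50 ✓; ∠(AU, UF) = 90.00° ✓; |AU| = 6.300 ✓; bearing(A→L) − bearing(A→U) = 87.00° ✓; |AL| = 6.300 ✓; ∠(AL, LT) = 90.00° ✓; |LT| = 35.10 ✗.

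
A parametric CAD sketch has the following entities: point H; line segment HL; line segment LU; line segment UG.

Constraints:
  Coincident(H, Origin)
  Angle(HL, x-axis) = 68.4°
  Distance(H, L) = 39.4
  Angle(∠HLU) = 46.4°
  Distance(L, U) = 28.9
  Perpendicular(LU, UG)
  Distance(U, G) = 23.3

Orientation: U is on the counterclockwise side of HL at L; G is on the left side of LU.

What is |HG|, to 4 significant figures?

5.511

∠HLU = 46.4°, so LU runs at 68.4° + (180° − 46.4°) = 202.0° from the x-axis; with |LU| = 28.9, U = L + 28.9·(cos 202.0°, sin 202.0°) = (-12.29, 25.81). The perpendicularity gives UG at right angles to LU; with |UG| = 23.3 on the left of LU, G = U + 23.3·(0.3746, -0.9272) = (-3.563, 4.204). Then |HG| = |G − H| = 5.511.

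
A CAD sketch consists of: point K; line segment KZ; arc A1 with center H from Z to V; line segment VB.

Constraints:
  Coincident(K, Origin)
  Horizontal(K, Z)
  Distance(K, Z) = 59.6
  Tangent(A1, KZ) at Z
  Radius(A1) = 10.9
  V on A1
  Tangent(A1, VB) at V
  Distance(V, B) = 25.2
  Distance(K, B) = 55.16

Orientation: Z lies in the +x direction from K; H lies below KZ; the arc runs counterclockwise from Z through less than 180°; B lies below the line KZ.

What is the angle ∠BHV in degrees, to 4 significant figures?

66.61°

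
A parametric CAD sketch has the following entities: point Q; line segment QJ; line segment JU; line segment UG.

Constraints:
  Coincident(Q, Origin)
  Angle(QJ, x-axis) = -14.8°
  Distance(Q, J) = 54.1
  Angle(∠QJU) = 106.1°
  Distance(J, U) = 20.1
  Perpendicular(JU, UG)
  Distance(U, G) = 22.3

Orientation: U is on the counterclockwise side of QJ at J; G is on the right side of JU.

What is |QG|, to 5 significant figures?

82.155

∠QJU = 106.1°, so JU runs at -14.8° + (180° − 106.1°) = 59.100° from the x-axis; with |JU| = 20.1, U = J + 20.1·(cos 59.100°, sin 59.100°) = (62.627, 3.4275). The perpendicularity gives UG at right angles to JU; with |UG| = 22.3 on the right of JU, G = U + 22.3·(0.85806, -0.51354) = (81.762, -8.0245). Then |QG| = |G − Q| = 82.155.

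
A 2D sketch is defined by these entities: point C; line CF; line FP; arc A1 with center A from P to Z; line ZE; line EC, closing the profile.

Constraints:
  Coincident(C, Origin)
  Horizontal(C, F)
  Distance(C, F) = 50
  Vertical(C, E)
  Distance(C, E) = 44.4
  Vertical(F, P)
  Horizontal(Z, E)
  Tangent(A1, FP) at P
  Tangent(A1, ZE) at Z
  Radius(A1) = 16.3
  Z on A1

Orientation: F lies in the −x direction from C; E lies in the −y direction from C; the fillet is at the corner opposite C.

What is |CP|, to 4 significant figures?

57.36

C is at the origin; CF is horizontal with |CF| = 50.0 and F on the −x side, so F = (-50.00, 0.000). C and E share the same x with |CE| = 44.4 and E on the −y side, so E = (0.000, -44.40). The virtual corner opposite C is at (-50.00, -44.40). The tangent condition forces AP to be normal to FP and since A1 is tangent to ZE there, AZ ⟂ ZE, with radius 16.3, so the center A sits 16.3 in from both sides at A = (-33.70, -28.10). That places the tangent points at P = (-50.00, -28.10) on FP and Z = (-33.70, -44.40) on ZE. Then |CP| = |P − C| = 57.36.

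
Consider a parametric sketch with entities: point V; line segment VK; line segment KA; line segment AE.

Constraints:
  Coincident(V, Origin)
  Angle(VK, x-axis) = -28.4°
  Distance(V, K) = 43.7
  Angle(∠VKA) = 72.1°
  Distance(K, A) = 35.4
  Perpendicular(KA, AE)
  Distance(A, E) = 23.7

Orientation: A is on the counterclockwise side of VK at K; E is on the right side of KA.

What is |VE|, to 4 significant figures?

68.88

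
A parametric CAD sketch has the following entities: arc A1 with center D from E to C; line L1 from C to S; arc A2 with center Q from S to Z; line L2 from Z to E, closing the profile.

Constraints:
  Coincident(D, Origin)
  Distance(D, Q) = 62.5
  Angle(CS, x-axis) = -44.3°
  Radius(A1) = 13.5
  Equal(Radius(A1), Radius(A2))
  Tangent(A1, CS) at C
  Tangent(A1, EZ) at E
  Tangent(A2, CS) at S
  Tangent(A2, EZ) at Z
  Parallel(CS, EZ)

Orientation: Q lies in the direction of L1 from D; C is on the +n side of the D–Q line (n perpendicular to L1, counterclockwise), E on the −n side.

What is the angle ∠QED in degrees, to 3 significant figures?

77.8°

The slot axis is L1's direction at -44.3°, so u = (cos -44.3°, sin -44.3°) = (0.716, -0.698) and n = (−sin -44.3°, cos -44.3°) = (0.698, 0.716). D is at the origin and Q lies 62.5 along u from D, so Q = 62.5·u = (44.7, -43.7). Tangency of A1 to both parallel lines with radius 13.5 puts C and E at D ± 13.5·n: C = (9.43, 9.66), E = (-9.43, -9.66). Then cos ∠QED = EQ·ED / (|EQ||ED|), giving 77.8°.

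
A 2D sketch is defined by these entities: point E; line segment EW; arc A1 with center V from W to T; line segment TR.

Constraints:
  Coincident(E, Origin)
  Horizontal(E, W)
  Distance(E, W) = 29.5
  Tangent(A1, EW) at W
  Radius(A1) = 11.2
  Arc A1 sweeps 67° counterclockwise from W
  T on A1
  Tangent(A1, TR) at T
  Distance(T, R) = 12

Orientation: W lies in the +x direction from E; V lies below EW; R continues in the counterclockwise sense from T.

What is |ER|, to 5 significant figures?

23.014

E is at the origin; E and W share the same y with |EW| = 29.5 and W on the +x side, so W = (29.500, 0.0000). A1 meets EW tangentially, so VW is at right angles to EW, so V = W + (0, -11.2) = (29.500, -11.200). On A1, W sits at bearing 90° from V; a 67° counterclockwise sweep puts T at bearing 157°, so T = V + 11.2·(cos 157°, sin 157°) = (19.190, -6.8238). A1 meets TR tangentially, so VT is at right angles to TR, so TR runs along (−sin 157°, cos 157°); with |TR| = 12.0, R = (14.502, -17.870). Then |ER| = |R − E| = 23.014.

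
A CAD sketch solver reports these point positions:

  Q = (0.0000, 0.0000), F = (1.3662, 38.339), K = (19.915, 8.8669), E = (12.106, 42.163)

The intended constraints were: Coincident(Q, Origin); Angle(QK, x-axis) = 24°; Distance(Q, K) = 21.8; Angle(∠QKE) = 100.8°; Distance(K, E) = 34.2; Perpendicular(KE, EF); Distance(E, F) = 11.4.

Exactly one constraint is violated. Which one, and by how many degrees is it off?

Perpendicular(KE, EF) — off by 6.40°.

Q = (0.00, 0.00) ✓; QK at 24.00° ✓; |QK| = 21.80 ✓; ∠QKE = 100.8° ✓; |KE| = 34.20 ✓; ∠(KE, EF) = 96.40° ✗; |EF| = 11.40 ✓.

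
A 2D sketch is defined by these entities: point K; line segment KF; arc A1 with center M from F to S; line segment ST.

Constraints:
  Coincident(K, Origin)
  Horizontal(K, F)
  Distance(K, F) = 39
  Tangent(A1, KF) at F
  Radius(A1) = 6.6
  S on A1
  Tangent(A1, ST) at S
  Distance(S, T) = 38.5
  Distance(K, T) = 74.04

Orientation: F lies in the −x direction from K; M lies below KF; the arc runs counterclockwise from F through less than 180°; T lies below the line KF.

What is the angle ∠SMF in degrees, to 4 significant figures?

58.62°

Checks: ∠(MF, FK) = 90.00° ✓; |MS| = 6.600 ✓; ∠(MS, ST) = 90.00° ✓; |ST| = 38.50 ✓; |KT| = 74.04 ✓.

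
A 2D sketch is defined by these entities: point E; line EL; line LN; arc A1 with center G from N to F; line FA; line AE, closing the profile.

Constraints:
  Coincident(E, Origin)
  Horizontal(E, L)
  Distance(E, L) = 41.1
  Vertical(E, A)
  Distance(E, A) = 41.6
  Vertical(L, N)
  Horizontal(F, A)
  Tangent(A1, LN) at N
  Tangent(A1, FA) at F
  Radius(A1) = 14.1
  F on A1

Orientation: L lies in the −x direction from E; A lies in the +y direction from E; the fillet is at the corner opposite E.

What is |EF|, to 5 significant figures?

49.594

E is at the origin; E and L share the same y with |EL| = 41.1 and L on the −x side, so L = (-41.100, 0.0000). E and A share the same x with |EA| = 41.6 and A on the +y side, so A = (0.0000, 41.600). The virtual corner opposite E is at (-41.100, 41.600). Since A1 is tangent to LN there, GN ⟂ LN and A1 meets FA tangentially, so GF is at right angles to FA, with radius 14.1, so the center G sits 14.1 in from both sides at G = (-27.000, 27.500). That places the tangent points at N = (-41.100, 27.500) on LN and F = (-27.000, 41.600) on FA. Then |EF| = |F − E| = 49.594.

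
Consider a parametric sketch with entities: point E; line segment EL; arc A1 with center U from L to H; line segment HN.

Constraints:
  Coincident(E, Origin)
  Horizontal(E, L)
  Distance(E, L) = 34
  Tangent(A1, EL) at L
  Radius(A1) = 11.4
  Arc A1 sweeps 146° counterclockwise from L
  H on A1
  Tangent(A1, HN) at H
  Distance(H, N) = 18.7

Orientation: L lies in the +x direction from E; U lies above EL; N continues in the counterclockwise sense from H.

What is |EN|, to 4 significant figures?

39.98

On A1, L sits at bearing -90° from U; a 146° counterclockwise sweep puts H at bearing 56°, so H = U + 11.4·(cos 56°, sin 56°) = (40.37, 20.85). Tangency of A1 to HN means the radius UH is perpendicular to HN, so HN runs along (−sin 56°, cos 56°); with |HN| = 18.7, N = (24.87, 31.31). Then |EN| = |N − E| = 39.98.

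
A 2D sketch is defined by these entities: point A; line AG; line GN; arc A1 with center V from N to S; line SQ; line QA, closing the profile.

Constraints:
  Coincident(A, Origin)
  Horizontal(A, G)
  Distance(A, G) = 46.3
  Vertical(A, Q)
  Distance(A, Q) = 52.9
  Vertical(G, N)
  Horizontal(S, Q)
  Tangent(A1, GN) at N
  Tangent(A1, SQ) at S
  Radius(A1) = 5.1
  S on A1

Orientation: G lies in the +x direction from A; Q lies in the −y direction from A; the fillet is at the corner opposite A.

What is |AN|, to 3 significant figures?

66.5

A is at the origin; AG is horizontal with |AG| = 46.3 and G on the +x side, so G = (46.3, 0.00). AQ is vertical with |AQ| = 52.9 and Q on the −y side, so Q = (0.00, -52.9). The virtual corner opposite A is at (46.3, -52.9). Tangency of A1 to GN means the radius VN is perpendicular to GN and the tangent condition forces VS to be normal to SQ, with radius 5.1, so the center V sits 5.1 in from both sides at V = (41.2, -47.8). That places the tangent points at N = (46.3, -47.8) on GN and S = (41.2, -52.9) on SQ. Then |AN| = |N − A| = 66.5.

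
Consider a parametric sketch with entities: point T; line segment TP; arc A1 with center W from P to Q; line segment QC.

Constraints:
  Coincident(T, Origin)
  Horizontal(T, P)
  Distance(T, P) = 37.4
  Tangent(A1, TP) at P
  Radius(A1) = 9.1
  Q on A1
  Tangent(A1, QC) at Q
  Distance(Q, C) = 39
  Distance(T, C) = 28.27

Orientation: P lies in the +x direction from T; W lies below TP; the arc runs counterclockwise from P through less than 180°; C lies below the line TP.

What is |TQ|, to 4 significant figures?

31.44

Checks: T = (0.00, 0.00) ✓; |WQ| = 9.100 ✓; ∠(WQ, QC) = 90.00° ✓; |QC| = 39.00 ✓; |TC| = 28.27 ✓.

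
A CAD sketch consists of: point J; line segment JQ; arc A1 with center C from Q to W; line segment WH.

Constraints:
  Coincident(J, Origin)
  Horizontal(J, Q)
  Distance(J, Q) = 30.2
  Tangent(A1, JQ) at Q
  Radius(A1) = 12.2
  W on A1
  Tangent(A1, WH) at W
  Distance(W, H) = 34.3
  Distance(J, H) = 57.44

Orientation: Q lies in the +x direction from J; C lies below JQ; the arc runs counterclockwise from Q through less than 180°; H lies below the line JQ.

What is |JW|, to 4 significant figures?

24.92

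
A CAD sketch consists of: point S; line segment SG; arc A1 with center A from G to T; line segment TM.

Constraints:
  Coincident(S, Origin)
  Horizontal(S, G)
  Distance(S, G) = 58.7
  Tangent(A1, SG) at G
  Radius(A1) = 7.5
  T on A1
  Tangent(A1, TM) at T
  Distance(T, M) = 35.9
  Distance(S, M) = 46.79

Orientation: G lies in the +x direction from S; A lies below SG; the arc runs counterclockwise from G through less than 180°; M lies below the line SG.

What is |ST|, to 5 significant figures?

52.536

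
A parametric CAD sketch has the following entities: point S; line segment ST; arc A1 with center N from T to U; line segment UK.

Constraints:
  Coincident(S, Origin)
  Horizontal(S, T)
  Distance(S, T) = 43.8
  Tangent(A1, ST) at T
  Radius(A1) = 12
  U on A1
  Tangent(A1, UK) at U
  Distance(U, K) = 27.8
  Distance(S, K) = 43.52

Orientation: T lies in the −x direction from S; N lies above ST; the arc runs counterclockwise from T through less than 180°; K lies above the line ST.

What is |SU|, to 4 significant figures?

33.41

Checks: |NU| = 12.00 ✓; ∠(NU, UK) = 90.00° ✓; |UK| = 27.80 ✓; |SK| = 43.52 ✓.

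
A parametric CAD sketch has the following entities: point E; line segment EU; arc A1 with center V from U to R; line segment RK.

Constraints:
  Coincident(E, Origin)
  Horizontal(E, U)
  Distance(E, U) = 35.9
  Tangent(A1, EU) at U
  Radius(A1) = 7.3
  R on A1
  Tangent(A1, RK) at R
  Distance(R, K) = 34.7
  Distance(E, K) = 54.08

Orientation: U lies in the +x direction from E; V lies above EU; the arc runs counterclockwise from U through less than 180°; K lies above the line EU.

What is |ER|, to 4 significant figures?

43.91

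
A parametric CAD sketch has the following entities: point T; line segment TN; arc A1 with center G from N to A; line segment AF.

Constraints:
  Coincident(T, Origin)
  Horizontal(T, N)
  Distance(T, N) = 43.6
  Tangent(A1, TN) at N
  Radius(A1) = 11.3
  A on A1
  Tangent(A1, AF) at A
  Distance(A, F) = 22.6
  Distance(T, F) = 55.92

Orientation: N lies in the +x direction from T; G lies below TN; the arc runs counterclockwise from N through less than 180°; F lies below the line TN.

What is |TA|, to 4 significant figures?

36.83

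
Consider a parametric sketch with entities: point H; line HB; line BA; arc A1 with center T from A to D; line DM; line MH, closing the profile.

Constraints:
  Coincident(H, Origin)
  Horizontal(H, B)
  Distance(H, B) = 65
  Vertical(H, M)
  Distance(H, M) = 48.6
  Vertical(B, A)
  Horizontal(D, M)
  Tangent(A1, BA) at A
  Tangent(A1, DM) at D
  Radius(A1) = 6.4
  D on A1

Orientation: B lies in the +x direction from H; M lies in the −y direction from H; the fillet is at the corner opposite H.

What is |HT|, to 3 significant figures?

72.2

H is at the origin; H and B share the same y with |HB| = 65.0 and B on the +x side, so B = (65.0, 0.00). HM is vertical with |HM| = 48.6 and M on the −y side, so M = (0.00, -48.6). The virtual corner opposite H is at (65.0, -48.6). A1 meets BA tangentially, so TA is at right angles to BA and A1 meets DM tangentially, so TD is at right angles to DM, with radius 6.4, so the center T sits 6.4 in from both sides at T = (58.6, -42.2). Then |HT| = |T − H| = 72.2.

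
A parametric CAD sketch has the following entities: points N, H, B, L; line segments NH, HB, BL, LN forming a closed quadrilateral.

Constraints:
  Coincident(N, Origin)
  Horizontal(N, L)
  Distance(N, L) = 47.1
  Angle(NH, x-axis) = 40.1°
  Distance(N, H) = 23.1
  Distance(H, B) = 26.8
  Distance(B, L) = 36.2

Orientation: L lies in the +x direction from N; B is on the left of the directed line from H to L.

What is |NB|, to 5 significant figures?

49.812

Checks: |HB| = 26.80 ✓; |BL| = 36.20 ✓.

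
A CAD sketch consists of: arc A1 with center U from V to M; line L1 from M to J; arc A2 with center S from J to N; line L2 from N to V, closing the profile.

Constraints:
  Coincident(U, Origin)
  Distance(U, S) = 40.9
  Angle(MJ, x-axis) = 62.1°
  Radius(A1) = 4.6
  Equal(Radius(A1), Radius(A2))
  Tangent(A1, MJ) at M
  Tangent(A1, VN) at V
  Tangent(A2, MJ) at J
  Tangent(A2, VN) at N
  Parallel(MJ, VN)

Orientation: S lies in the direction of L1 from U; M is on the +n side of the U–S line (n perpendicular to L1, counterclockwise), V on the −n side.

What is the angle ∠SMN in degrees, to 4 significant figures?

6.260°

Tangency of A1 to both parallel lines with radius 4.6 puts M and V at U ± 4.6·n: M = (-4.065, 2.152), V = (4.065, -2.152). Equal radii place J and N the same way about S: J = S + 4.6·n = (15.07, 38.30), N = S − 4.6·n = (23.20, 33.99). Then cos ∠SMN = MS·MN / (|MS||MN|), giving 6.260°.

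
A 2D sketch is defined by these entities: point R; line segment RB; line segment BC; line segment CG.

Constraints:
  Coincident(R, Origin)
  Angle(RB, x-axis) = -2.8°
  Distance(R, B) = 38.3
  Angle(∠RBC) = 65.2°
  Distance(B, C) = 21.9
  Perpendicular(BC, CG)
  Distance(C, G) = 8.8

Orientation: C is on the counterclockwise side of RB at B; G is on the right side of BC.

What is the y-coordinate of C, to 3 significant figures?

18.4

R is at the origin; RB runs at -2.8° with length 38.3, so B = 38.3·(cos -2.8°, sin -2.8°) = (38.3, -1.87). ∠RBC = 65.2°, so BC runs at -2.8° + (180° − 65.2°) = 112° from the x-axis; with |BC| = 21.9, C = B + 21.9·(cos 112°, sin 112°) = (30.1, 18.4). So C.y = 18.4.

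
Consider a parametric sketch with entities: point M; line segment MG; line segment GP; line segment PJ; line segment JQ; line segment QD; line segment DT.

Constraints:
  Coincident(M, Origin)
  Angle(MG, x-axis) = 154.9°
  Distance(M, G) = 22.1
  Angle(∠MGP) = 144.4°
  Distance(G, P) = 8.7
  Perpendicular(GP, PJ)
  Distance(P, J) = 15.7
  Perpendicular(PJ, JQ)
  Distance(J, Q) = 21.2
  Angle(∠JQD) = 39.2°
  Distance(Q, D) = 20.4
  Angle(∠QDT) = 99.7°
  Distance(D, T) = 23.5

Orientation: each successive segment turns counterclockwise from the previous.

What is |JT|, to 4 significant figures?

12.58

M is at the origin; MG runs at 154.9° with length 22.1, so G = (-20.01, 9.375). ∠MGP = 144.4° gives GP at -169.5° from the x-axis; with |GP| = 8.7, P = (-28.57, 7.789). GP is perpendicular to PJ, so PJ runs at -79.50°; with |PJ| = 15.7, J = (-25.71, -7.648). The perpendicularity gives JQ at right angles to PJ, so JQ runs at 10.50°; with |JQ| = 21.2, Q = (-4.861, -3.784). ∠JQD = 39.2° gives QD at 151.3° from the x-axis; with |QD| = 20.4, D = (-22.76, 6.012). ∠QDT = 99.7° gives DT at -128.4° from the x-axis; with |DT| = 23.5, T = (-37.35, -12.40). Then |JT| = |T − J| = 12.58.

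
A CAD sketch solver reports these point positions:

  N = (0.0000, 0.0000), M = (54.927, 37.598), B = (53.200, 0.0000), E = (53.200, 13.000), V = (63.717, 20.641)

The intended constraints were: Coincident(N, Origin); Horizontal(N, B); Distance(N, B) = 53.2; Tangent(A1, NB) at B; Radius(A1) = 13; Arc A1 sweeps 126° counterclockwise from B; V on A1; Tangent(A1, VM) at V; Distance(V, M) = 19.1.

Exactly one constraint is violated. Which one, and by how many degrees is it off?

Tangent(A1, VM) at V — off by 8.60°.

N = (0.00, 0.00) ✓; N.y = 0.00, B.y = 0.00 ✓; |NB| = 53.20 ✓; ∠(EB, BN) = 90.00° ✓; |EB| = 13.00 ✓; bearing(E→V) − bearing(E→B) = 126.0° ✓; |EV| = 13.00 ✓; ∠(EV, VM) = 98.60° ✗; |VM| = 19.10 ✓.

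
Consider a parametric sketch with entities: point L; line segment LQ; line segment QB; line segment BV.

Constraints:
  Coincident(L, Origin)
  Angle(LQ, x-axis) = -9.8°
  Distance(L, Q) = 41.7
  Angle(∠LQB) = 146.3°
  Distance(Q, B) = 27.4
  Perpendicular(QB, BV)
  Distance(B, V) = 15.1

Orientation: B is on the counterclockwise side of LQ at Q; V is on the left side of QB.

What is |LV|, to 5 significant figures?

62.610

L is at the origin; LQ runs at -9.8° with length 41.7, so Q = 41.7·(cos -9.8°, sin -9.8°) = (41.092, -7.0977). ∠LQB = 146.3°, so QB runs at -9.8° + (180° − 146.3°) = 23.900° from the x-axis; with |QB| = 27.4, B = Q + 27.4·(cos 23.900°, sin 23.900°) = (66.142, 4.0031). QB is perpendicular to BV; with |BV| = 15.1 on the left of QB, V = B + 15.1·(-0.40514, 0.91425) = (60.024, 17.808). Then |LV| = |V − L| = 62.610.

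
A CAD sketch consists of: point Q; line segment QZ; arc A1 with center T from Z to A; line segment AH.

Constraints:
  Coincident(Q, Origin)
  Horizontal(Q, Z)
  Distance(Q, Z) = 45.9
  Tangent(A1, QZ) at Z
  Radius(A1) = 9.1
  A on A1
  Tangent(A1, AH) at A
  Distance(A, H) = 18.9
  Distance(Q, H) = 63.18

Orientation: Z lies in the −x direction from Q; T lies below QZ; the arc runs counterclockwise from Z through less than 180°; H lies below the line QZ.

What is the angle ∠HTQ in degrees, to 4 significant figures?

133.9°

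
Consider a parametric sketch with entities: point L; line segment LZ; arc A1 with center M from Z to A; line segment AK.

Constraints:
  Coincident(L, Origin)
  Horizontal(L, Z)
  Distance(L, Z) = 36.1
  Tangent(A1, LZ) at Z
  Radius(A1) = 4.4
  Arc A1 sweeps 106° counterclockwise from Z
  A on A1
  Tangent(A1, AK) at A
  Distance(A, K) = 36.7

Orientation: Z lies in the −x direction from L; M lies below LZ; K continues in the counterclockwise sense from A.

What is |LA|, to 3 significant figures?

40.7

L is at the origin; L and Z share the same y with |LZ| = 36.1 and Z on the −x side, so Z = (-36.1, 0.00). The tangent condition forces MZ to be normal to LZ, so M = Z + (0, -4.4) = (-36.1, -4.40). On A1, Z sits at bearing 90° from M; a 106° counterclockwise sweep puts A at bearing 196°, so A = M + 4.4·(cos 196°, sin 196°) = (-40.3, -5.61). Then |LA| = |A − L| = 40.7.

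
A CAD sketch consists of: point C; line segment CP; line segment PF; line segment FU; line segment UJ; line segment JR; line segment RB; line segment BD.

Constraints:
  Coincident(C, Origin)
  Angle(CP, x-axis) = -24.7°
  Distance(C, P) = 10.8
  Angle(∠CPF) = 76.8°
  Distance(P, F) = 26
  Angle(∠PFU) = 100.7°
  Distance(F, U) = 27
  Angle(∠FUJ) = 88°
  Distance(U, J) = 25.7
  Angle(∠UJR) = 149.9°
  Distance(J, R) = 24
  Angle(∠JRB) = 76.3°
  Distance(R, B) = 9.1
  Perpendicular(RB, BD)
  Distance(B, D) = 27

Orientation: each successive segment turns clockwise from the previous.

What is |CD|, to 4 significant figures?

20.87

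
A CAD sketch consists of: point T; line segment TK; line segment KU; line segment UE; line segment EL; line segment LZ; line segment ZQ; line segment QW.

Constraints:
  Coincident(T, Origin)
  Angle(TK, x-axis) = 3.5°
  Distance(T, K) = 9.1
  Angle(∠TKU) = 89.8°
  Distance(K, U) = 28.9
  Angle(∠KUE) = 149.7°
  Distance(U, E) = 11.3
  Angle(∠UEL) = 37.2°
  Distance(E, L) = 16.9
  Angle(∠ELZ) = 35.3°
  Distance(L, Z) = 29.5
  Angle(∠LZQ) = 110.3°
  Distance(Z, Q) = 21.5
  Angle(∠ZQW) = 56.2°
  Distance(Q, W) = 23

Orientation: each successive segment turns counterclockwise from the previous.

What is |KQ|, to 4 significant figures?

62.84

∠ELZ = 35.3° gives LZ at 51.50° from the x-axis; with |LZ| = 29.5, Z = (18.32, 44.98). ∠LZQ = 110.3° gives ZQ at 121.2° from the x-axis; with |ZQ| = 21.5, Q = (7.182, 63.37). Then |KQ| = |Q − K| = 62.84.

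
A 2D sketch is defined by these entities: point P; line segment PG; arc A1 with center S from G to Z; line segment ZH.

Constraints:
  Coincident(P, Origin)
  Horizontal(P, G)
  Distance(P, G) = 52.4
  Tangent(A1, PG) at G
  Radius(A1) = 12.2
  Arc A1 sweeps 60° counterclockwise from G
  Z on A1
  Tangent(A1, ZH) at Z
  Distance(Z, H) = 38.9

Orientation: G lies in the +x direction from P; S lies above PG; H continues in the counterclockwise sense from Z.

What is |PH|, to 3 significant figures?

91.5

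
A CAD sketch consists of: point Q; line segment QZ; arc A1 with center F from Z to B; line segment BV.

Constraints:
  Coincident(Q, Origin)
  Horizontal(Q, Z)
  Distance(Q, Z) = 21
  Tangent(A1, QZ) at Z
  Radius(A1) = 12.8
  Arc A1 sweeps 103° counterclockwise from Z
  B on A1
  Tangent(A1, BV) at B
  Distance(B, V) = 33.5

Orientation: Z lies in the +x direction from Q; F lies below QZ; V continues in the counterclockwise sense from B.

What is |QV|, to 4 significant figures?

50.92

On A1, Z sits at bearing 90° from F; a 103° counterclockwise sweep puts B at bearing 193°, so B = F + 12.8·(cos 193°, sin 193°) = (8.528, -15.68). The tangent condition forces FB to be normal to BV, so BV runs along (−sin 193°, cos 193°); with |BV| = 33.5, V = (16.06, -48.32). Then |QV| = |V − Q| = 50.92.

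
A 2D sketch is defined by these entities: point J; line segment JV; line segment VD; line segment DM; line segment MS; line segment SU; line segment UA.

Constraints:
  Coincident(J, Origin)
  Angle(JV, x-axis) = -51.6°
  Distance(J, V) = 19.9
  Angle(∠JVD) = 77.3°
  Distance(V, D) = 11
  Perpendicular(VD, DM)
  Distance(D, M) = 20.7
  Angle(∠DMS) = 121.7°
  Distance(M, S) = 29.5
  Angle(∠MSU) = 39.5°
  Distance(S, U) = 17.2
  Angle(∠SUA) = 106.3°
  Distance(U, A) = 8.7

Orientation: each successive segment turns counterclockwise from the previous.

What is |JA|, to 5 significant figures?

4.3307

∠MSU = 39.5° gives SU at -20.100° from the x-axis; with |SU| = 17.2, U = (-8.5138, -9.7457). ∠SUA = 106.3° gives UA at 53.600° from the x-axis; with |UA| = 8.7, A = (-3.3511, -2.7431). Then |JA| = |A − J| = 4.3307.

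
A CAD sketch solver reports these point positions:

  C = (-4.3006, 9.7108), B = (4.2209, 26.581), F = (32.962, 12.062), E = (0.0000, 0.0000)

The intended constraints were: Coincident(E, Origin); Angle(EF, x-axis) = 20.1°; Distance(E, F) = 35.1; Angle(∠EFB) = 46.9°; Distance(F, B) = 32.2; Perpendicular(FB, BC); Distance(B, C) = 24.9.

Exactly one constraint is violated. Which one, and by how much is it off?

Distance(B, C) = 24.9 — off by 6.00.

E = (0.00, 0.00) ✓; EF at 20.10° ✓; |EF| = 35.10 ✓; ∠EFB = 46.90° ✓; |FB| = 32.20 ✓; ∠(FB, BC) = 90.00° ✓; |BC| = 18.90 ✗.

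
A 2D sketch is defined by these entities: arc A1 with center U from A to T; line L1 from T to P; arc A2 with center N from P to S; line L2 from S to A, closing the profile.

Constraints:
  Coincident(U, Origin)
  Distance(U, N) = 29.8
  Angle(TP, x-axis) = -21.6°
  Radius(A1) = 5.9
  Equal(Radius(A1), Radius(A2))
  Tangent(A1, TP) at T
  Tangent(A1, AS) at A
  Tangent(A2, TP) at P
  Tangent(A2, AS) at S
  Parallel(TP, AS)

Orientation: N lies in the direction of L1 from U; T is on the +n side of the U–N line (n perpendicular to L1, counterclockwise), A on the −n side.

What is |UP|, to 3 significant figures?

30.4

The slot axis is L1's direction at -21.6°, so u = (cos -21.6°, sin -21.6°) = (0.930, -0.368) and n = (−sin -21.6°, cos -21.6°) = (0.368, 0.930). U is at the origin and N lies 29.8 along u from U, so N = 29.8·u = (27.7, -11.0). Tangency of A1 to both parallel lines with radius 5.9 puts T and A at U ± 5.9·n: T = (2.17, 5.49), A = (-2.17, -5.49). Equal radii place P and S the same way about N: P = N + 5.9·n = (29.9, -5.48), S = N − 5.9·n = (25.5, -16.5). Then |UP| = |P − U| = 30.4.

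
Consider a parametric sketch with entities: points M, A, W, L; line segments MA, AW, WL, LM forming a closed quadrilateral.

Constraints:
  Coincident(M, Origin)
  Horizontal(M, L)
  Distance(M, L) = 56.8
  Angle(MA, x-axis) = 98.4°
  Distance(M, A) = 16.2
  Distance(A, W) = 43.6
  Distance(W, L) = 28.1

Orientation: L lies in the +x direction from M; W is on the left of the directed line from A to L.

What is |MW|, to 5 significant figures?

46.728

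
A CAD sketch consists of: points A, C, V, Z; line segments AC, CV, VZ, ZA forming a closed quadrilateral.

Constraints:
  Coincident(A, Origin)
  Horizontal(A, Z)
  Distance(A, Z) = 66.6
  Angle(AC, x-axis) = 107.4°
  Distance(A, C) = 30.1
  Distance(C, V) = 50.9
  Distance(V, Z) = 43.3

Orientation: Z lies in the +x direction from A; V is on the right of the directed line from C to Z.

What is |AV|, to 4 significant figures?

26.25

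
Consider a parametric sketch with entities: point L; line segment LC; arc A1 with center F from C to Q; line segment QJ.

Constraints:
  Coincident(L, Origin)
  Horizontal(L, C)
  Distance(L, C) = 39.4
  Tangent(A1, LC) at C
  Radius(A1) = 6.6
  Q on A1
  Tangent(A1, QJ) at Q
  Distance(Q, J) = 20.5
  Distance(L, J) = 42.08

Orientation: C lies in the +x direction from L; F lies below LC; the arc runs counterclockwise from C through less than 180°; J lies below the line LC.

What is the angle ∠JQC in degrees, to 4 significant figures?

135.7°

L is at the origin; LC is horizontal with |LC| = 39.4 and C on the +x side, so C = (39.40, 0.000). A1 meets LC tangentially, so FC is at right angles to LC, so F = C + (0, -6.6) = (39.40, -6.600). Since FQ ⟂ QJ (tangency), |FJ| = √(6.6² + 20.5²) = 21.54 regardless of where Q sits on A1. So J lies on both circle(L, 42.08) and circle(F, 21.54); the below-LC intersection is J = (32.33, -26.94). Q is the foot of the tangent from J: Q = (32.80, -6.447).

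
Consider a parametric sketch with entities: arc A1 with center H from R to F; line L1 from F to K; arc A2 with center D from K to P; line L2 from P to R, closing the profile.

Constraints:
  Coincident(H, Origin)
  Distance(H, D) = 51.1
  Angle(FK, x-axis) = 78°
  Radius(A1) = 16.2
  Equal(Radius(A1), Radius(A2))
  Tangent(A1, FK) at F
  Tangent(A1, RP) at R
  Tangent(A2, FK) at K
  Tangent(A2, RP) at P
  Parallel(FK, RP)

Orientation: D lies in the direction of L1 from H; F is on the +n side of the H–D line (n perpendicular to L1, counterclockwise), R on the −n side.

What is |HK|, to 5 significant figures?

53.606

Tangency of A1 to both parallel lines with radius 16.2 puts F and R at H ± 16.2·n: F = (-15.846, 3.3682), R = (15.846, -3.3682). Equal radii place K and P the same way about D: K = D + 16.2·n = (-5.2217, 53.352), P = D − 16.2·n = (26.470, 46.615). Then |HK| = |K − H| = 53.606.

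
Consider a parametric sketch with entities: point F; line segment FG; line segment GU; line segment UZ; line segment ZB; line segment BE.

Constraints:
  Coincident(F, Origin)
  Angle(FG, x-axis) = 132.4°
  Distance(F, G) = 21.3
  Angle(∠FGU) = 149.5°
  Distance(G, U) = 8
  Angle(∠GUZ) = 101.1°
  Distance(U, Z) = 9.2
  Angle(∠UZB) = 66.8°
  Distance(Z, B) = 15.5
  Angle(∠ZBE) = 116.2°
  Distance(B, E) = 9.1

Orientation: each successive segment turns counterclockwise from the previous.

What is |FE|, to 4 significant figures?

17.54

F is at the origin; FG runs at 132.4° with length 21.3, so G = (-14.36, 15.73). ∠FGU = 149.5° gives GU at 162.9° from the x-axis; with |GU| = 8.0, U = (-22.01, 18.08). ∠GUZ = 101.1° gives UZ at -118.2° from the x-axis; with |UZ| = 9.2, Z = (-26.36, 9.973). ∠UZB = 66.8° gives ZB at -5.000° from the x-axis; with |ZB| = 15.5, B = (-10.92, 8.623). ∠ZBE = 116.2° gives BE at 58.80° from the x-axis; with |BE| = 9.1, E = (-6.201, 16.41). Then |FE| = |E − F| = 17.54.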